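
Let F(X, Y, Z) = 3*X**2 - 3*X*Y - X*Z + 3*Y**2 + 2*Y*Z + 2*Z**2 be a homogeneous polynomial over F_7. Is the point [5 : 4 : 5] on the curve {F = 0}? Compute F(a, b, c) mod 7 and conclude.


F(5,4,5) ≡ 2 (mod 7); P is NOT on the curve.

Evaluate F(5, 4, 5) term-by-term (mod 7).
  3*X**2 ↦ 3·25·1·1 = 75
  -3*X*Y ↦ -3·5·4·1 = -60
  -X*Z ↦ -1·5·1·5 = -25
  3*Y**2 ↦ 3·1·16·1 = 48
  2*Y*Z ↦ 2·1·4·5 = 40
  2*Z**2 ↦ 2·1·1·25 = 50
Sum: F(5, 4, 5) = (75) + (-60) + (-25) + (48) + (40) + (50) = 128.
Reducing mod 7: 128 ≡ 2 (mod 7).
Since F(a, b, c) ≡ 2 ≠ 0 (mod 7), P does NOT lie on the curve.


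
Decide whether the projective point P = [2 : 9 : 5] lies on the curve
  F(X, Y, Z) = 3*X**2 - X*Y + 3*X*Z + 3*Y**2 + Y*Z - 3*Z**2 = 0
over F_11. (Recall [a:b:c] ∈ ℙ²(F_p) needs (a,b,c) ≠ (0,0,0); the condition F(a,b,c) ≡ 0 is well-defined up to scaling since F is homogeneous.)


F(2,9,5) ≡ 6 (mod 11); P is NOT on the curve.

Evaluate F(2, 9, 5) term-by-term (mod 11).
  3*X**2 ↦ 3·4·1·1 = 12
  -X*Y ↦ -1·2·9·1 = -18
  3*X*Z ↦ 3·2·1·5 = 30
  3*Y**2 ↦ 3·1·81·1 = 243
  Y*Z ↦ 1·1·9·5 = 45
  -3*Z**2 ↦ -3·1·1·25 = -75
Sum: F(2, 9, 5) = (12) + (-18) + (30) + (243) + (45) + (-75) = 237.
Reducing mod 11: 237 ≡ 6 (mod 11).
Since F(a, b, c) ≡ 6 ≠ 0 (mod 11), P does NOT lie on the curve.


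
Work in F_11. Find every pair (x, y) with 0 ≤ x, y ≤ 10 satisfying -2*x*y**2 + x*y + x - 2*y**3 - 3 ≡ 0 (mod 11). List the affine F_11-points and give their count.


Affine F_11-points: {(0, 5), (1, 5), (2, 5), (2, 7), (2, 8), (3, 0), (3, 3), (3, 5), (4, 5), (5, 2), (5, 5), (5, 10), (6, 5), (6, 6), (7, 5), (8, 5), (9, 4), (9, 5), (10, 5), (10, 9)}; count = 20.

For each of the 121 pairs (x, y) ∈ F_11², evaluate f(x, y) mod 11. Record the zeros.
  x = 0: [0↦8, 1↦6, 2↦3, 3↦9, 4↦1, 5↦0, 6↦5, 7↦4, 8↦7, 9↦2, 10↦10]  zeros at y ∈ {5}
  x = 1: [0↦9, 1↦6, 2↦9, 3↦6, 4↦7, 5↦0, 6↦6, 7↦2, 8↦9, 9↦4, 10↦8]  zeros at y ∈ {5}
  x = 2: [0↦10, 1↦6, 2↦4, 3↦3, 4↦2, 5↦0, 6↦7, 7↦0, 8↦0, 9↦6, 10↦6]  zeros at y ∈ {5, 7, 8}
  x = 3: [0↦0, 1↦6, 2↦10, 3↦0, 4↦8, 5↦0, 6↦8, 7↦9, 8↦2, 9↦8, 10↦4]  zeros at y ∈ {0, 3, 5}
  x = 4: [0↦1, 1↦6, 2↦5, 3↦8, 4↦3, 5↦0, 6↦9, 7↦7, 8↦4, 9↦10, 10↦2]  zeros at y ∈ {5}
  x = 5: [0↦2, 1↦6, 2↦0, 3↦5, 4↦9, 5↦0, 6↦10, 7↦5, 8↦6, 9↦1, 10↦0]  zeros at y ∈ {2, 5, 10}
  x = 6: [0↦3, 1↦6, 2↦6, 3↦2, 4↦4, 5↦0, 6↦0, 7↦3, 8↦8, 9↦3, 10↦9]  zeros at y ∈ {5, 6}
  x = 7: [0↦4, 1↦6, 2↦1, 3↦10, 4↦10, 5↦0, 6↦1, 7↦1, 8↦10, 9↦5, 10↦7]  zeros at y ∈ {5}
  x = 8: [0↦5, 1↦6, 2↦7, 3↦7, 4↦5, 5↦0, 6↦2, 7↦10, 8↦1, 9↦7, 10↦5]  zeros at y ∈ {5}
  x = 9: [0↦6, 1↦6, 2↦2, 3↦4, 4↦0, 5↦0, 6↦3, 7↦8, 8↦3, 9↦9, 10↦3]  zeros at y ∈ {4, 5}
  x = 10: [0↦7, 1↦6, 2↦8, 3↦1, 4↦6, 5↦0, 6↦4, 7↦6, 8↦5, 9↦0, 10↦1]  zeros at y ∈ {5, 9}
Collecting zeros: affine points = {(0, 5), (1, 5), (2, 5), (2, 7), (2, 8), (3, 0), (3, 3), (3, 5), (4, 5), (5, 2), (5, 5), (5, 10), (6, 5), (6, 6), (7, 5), (8, 5), (9, 4), (9, 5), (10, 5), (10, 9)}.
Total count |C(F_11)_aff| = 20.


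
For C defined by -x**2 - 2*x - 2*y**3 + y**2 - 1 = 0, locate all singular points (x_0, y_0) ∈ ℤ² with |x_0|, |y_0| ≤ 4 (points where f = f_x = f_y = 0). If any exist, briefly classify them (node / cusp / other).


Singular points: {(-1, 0)}; classification: node.

Compute partial derivatives:
  f_x = -2*x - 2.
  f_y = -6*y**2 + 2*y.
Scan x_0 ∈ {−4, ..., 4}. For each x_0, f_y(x_0, y) is a polynomial in y; find its integer roots y ∈ {−4, ..., 4}, then test f_x and f at those candidates.
  x = -4: f_y(-4, y) = -6*y**2 + 2*y; vanishes at y ∈ {0}. (-4, 0): f_x = 6 ≠ 0.
  x = -3: f_y(-3, y) = -6*y**2 + 2*y; vanishes at y ∈ {0}. (-3, 0): f_x = 4 ≠ 0.
  x = -2: f_y(-2, y) = -6*y**2 + 2*y; vanishes at y ∈ {0}. (-2, 0): f_x = 2 ≠ 0.
  x = -1: f_y(-1, y) = -6*y**2 + 2*y; vanishes at y ∈ {0}. (-1, 0): f_x = 0, f = 0 — SINGULAR.
  x = 0: f_y(0, y) = -6*y**2 + 2*y; vanishes at y ∈ {0}. (0, 0): f_x = -2 ≠ 0.
  x = 1: f_y(1, y) = -6*y**2 + 2*y; vanishes at y ∈ {0}. (1, 0): f_x = -4 ≠ 0.
  x = 2: f_y(2, y) = -6*y**2 + 2*y; vanishes at y ∈ {0}. (2, 0): f_x = -6 ≠ 0.
  x = 3: f_y(3, y) = -6*y**2 + 2*y; vanishes at y ∈ {0}. (3, 0): f_x = -8 ≠ 0.
  x = 4: f_y(4, y) = -6*y**2 + 2*y; vanishes at y ∈ {0}. (4, 0): f_x = -10 ≠ 0.
Only singular point on the grid: (-1, 0).
Classify: substitute x = -1 + u, y = 0 + v and expand: f = -u**2 - 2*v**3 + v**2.
No constant or linear terms (consistent with a singular point). Quadratic part: -u**2 + v**2. Cubic part: -2*v**3.
The quadratic part v**2 - u**2 = (v − u)(v + u) splits into two distinct linear factors, so there are two distinct tangent lines y − 0 = ±(x − -1) — this is a node (ordinary double point).
Classification: node.


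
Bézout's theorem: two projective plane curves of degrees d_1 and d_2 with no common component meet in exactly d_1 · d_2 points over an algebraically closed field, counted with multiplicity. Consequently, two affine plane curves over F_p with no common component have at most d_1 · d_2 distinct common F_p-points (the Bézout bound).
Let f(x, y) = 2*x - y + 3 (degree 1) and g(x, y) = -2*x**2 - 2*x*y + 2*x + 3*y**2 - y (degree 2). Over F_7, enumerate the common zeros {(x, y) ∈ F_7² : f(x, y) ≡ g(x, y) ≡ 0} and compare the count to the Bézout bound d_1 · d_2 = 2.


Common zeros: {(3, 2), (6, 1)}; count = 2; Bézout bound = 2.

deg(f) = 1, deg(g) = 2, so Bézout bound = 2.
Scan x ∈ F_7. For each x, list the y ∈ F_7 with f(x, y) ≡ 0 and those with g(x, y) ≡ 0 (mod 7); the common zeros in that column are the intersection.
  x = 0: f ≡ 0 at y ∈ {3}; g ≡ 0 at y ∈ {0, 5}; common: ∅.
  x = 1: f ≡ 0 at y ∈ {5}; g ≡ 0 at y ∈ {0, 1}; common: ∅.
  x = 2: f ≡ 0 at y ∈ {0}; g ≡ 0 at y ∈ ∅; common: ∅.
  x = 3: f ≡ 0 at y ∈ {2}; g ≡ 0 at y ∈ {2, 5}; common: {2}.
  x = 4: f ≡ 0 at y ∈ {4}; g ≡ 0 at y ∈ ∅; common: ∅.
  x = 5: f ≡ 0 at y ∈ {6}; g ≡ 0 at y ∈ ∅; common: ∅.
  x = 6: f ≡ 0 at y ∈ {1}; g ≡ 0 at y ∈ {1}; common: {1}.
Collecting: common zeros = {(3, 2), (6, 1)}, so the count is 2.
Comparison with the Bézout bound: 2 ≤ 2 = deg(f)·deg(g), as expected for curves with no common component (the bound is attained).


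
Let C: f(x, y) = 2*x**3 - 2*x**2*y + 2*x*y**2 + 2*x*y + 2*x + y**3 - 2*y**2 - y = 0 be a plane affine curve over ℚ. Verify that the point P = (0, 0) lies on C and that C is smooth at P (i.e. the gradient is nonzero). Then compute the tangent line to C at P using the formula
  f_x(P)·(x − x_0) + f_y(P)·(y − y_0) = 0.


Tangent line at P: 2*x - y = 0.

Step 1: f(0, 0) = 0, so P lies on C.
Step 2: partial derivatives
  f_x(x, y) = 6*x**2 - 4*x*y + 2*y**2 + 2*y + 2, f_y(x, y) = -2*x**2 + 4*x*y + 2*x + 3*y**2 - 4*y - 1.
  f_x(P) = 2, f_y(P) = -1 (gradient nonzero, so P is smooth).
Step 3: tangent line at P: 2·(x − 0) + -1·(y − 0) = 0.
Expanding: 2*x - y = 0.


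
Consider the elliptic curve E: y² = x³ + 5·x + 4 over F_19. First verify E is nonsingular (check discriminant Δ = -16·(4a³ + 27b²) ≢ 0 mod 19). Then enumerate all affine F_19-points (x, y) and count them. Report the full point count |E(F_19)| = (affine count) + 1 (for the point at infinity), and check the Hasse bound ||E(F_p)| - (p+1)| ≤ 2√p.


Affine points = {(0, 2), (0, 17), (8, 9), (8, 10), (10, 3), (10, 16), (12, 5), (12, 14), (13, 9), (13, 10), (14, 5), (14, 14), (16, 0), (17, 9), (17, 10), (18, 6), (18, 13)}; affine count = 17; |E(F_19)| = 18.

Discriminant check: Δ ∝ 4a³ + 27b² = 4·5³ + 27·4² = 4·125 + 27·16 ≡ 1 (mod 19). Nonzero ⇒ E is nonsingular.
For each x ∈ F_19, compute rhs = x³ + 5·x + 4 mod 19, then count y ∈ F_19 with y² ≡ rhs.
  x = 0: rhs = 4, matching y values: 2, 17 (2 points).
  x = 1: rhs = 10, matching y values: none (0 points).
  x = 2: rhs = 3, matching y values: none (0 points).
  x = 3: rhs = 8, matching y values: none (0 points).
  x = 4: rhs = 12, matching y values: none (0 points).
  x = 5: rhs = 2, matching y values: none (0 points).
  x = 6: rhs = 3, matching y values: none (0 points).
  x = 7: rhs = 2, matching y values: none (0 points).
  x = 8: rhs = 5, matching y values: 9, 10 (2 points).
  x = 9: rhs = 18, matching y values: none (0 points).
  x = 10: rhs = 9, matching y values: 3, 16 (2 points).
  x = 11: rhs = 3, matching y values: none (0 points).
  x = 12: rhs = 6, matching y values: 5, 14 (2 points).
  x = 13: rhs = 5, matching y values: 9, 10 (2 points).
  x = 14: rhs = 6, matching y values: 5, 14 (2 points).
  x = 15: rhs = 15, matching y values: none (0 points).
  x = 16: rhs = 0, matching y values: 0 (1 points).
  x = 17: rhs = 5, matching y values: 9, 10 (2 points).
  x = 18: rhs = 17, matching y values: 6, 13 (2 points).
Total affine count: 17.
Full point count |E(F_19)| = 17 + 1 = 18.
Hasse bound: |18 − (19+1)| = |-2| = 2 ≤ 2√19 ≈ 8.7178 ✓.


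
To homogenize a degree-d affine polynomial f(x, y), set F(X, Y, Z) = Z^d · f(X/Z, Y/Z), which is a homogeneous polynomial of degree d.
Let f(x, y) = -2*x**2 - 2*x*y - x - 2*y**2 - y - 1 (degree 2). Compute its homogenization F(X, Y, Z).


F(X, Y, Z) = -2*X**2 - 2*X*Y - X*Z - 2*Y**2 - Y*Z - Z**2

deg(f) = 2.
Substitute x = X/Z, y = Y/Z into f, then multiply by Z^2.
  monomial -2·x^2·y^0 ↦ -2·X^2·Y^0·Z^0.
  monomial -2·x^1·y^1 ↦ -2·X^1·Y^1·Z^0.
  monomial -1·x^1·y^0 ↦ -1·X^1·Y^0·Z^1.
  monomial -2·x^0·y^2 ↦ -2·X^0·Y^2·Z^0.
  monomial -1·x^0·y^1 ↦ -1·X^0·Y^1·Z^1.
  monomial -1·x^0·y^0 ↦ -1·X^0·Y^0·Z^2.
Collecting: F(X, Y, Z) = -2*X**2 - 2*X*Y - X*Z - 2*Y**2 - Y*Z - Z**2.


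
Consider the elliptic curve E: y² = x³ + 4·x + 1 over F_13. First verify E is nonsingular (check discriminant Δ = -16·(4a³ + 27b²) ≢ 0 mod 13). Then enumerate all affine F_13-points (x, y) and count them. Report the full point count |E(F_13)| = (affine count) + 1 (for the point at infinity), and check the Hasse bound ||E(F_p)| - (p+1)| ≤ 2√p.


Affine points = {(0, 1), (0, 12), (2, 2), (2, 11), (3, 1), (3, 12), (4, 4), (4, 9), (5, 4), (5, 9), (8, 5), (8, 8), (9, 5), (9, 8), (10, 1), (10, 12), (12, 3), (12, 10)}; affine count = 18; |E(F_13)| = 19.

Discriminant check: Δ ∝ 4a³ + 27b² = 4·4³ + 27·1² = 4·64 + 27·1 ≡ 10 (mod 13). Nonzero ⇒ E is nonsingular.
For each x ∈ F_13, compute rhs = x³ + 4·x + 1 mod 13, then count y ∈ F_13 with y² ≡ rhs.
  x = 0: rhs = 1, matching y values: 1, 12 (2 points).
  x = 1: rhs = 6, matching y values: none (0 points).
  x = 2: rhs = 4, matching y values: 2, 11 (2 points).
  x = 3: rhs = 1, matching y values: 1, 12 (2 points).
  x = 4: rhs = 3, matching y values: 4, 9 (2 points).
  x = 5: rhs = 3, matching y values: 4, 9 (2 points).
  x = 6: rhs = 7, matching y values: none (0 points).
  x = 7: rhs = 8, matching y values: none (0 points).
  x = 8: rhs = 12, matching y values: 5, 8 (2 points).
  x = 9: rhs = 12, matching y values: 5, 8 (2 points).
  x = 10: rhs = 1, matching y values: 1, 12 (2 points).
  x = 11: rhs = 11, matching y values: none (0 points).
  x = 12: rhs = 9, matching y values: 3, 10 (2 points).
Total affine count: 18.
Full point count |E(F_13)| = 18 + 1 = 19.
Hasse bound: |19 − (13+1)| = |5| = 5 ≤ 2√13 ≈ 7.2111 ✓.


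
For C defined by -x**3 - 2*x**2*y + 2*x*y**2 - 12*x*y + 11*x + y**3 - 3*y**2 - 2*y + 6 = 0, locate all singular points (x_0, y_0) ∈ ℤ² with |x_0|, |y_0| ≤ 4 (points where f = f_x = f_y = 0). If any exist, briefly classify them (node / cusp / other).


Singular points: {(-1, 2)}; classification: node.

Compute partial derivatives:
  f_x = -3*x**2 - 4*x*y + 2*y**2 - 12*y + 11.
  f_y = -2*x**2 + 4*x*y - 12*x + 3*y**2 - 6*y - 2.
Scan x_0 ∈ {−4, ..., 4}. For each x_0, f_y(x_0, y) is a polynomial in y; find its integer roots y ∈ {−4, ..., 4}, then test f_x and f at those candidates.
  x = -4: f_y(-4, y) = 3*y**2 - 22*y + 14; no integer root y with |y| ≤ 4.
  x = -3: f_y(-3, y) = 3*y**2 - 18*y + 16; no integer root y with |y| ≤ 4.
  x = -2: f_y(-2, y) = 3*y**2 - 14*y + 14; no integer root y with |y| ≤ 4.
  x = -1: f_y(-1, y) = 3*y**2 - 10*y + 8; vanishes at y ∈ {2}. (-1, 2): f_x = 0, f = 0 — SINGULAR.
  x = 0: f_y(0, y) = 3*y**2 - 6*y - 2; no integer root y with |y| ≤ 4.
  x = 1: f_y(1, y) = 3*y**2 - 2*y - 16; vanishes at y ∈ {-2}. (1, -2): f_x = 48 ≠ 0.
  x = 2: f_y(2, y) = 3*y**2 + 2*y - 34; no integer root y with |y| ≤ 4.
  x = 3: f_y(3, y) = 3*y**2 + 6*y - 56; no integer root y with |y| ≤ 4.
  x = 4: f_y(4, y) = 3*y**2 + 10*y - 82; no integer root y with |y| ≤ 4.
Only singular point on the grid: (-1, 2).
Classify: substitute x = -1 + u, y = 2 + v and expand: f = -u**3 - 2*u**2*v - u**2 + 2*u*v**2 + v**3 + v**2.
No constant or linear terms (consistent with a singular point). Quadratic part: -u**2 + v**2. Cubic part: -u**3 - 2*u**2*v + 2*u*v**2 + v**3.
The quadratic part v**2 - u**2 = (v − u)(v + u) splits into two distinct linear factors, so there are two distinct tangent lines y − 2 = ±(x − -1) — this is a node (ordinary double point).
Classification: node.


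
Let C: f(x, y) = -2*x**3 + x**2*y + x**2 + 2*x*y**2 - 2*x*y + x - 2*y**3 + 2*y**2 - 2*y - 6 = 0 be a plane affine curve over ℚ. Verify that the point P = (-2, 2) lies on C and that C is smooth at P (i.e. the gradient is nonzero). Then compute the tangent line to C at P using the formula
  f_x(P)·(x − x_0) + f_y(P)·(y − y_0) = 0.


Tangent line at P: -31*x - 26*y - 10 = 0.

Step 1: f(-2, 2) = 0, so P lies on C.
Step 2: partial derivatives
  f_x(x, y) = -6*x**2 + 2*x*y + 2*x + 2*y**2 - 2*y + 1, f_y(x, y) = x**2 + 4*x*y - 2*x - 6*y**2 + 4*y - 2.
  f_x(P) = -31, f_y(P) = -26 (gradient nonzero, so P is smooth).
Step 3: tangent line at P: -31·(x − -2) + -26·(y − 2) = 0.
Expanding: -31*x - 26*y - 10 = 0.


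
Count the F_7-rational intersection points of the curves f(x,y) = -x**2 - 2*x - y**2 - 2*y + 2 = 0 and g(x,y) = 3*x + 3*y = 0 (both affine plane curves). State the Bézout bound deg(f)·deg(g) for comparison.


Common zeros: {(1, 6), (6, 1)}; count = 2; Bézout bound = 2.

deg(f) = 2, deg(g) = 1, so Bézout bound = 2.
Scan x ∈ F_7. For each x, list the y ∈ F_7 with f(x, y) ≡ 0 and those with g(x, y) ≡ 0 (mod 7); the common zeros in that column are the intersection.
  x = 0: f ≡ 0 at y ∈ ∅; g ≡ 0 at y ∈ {0}; common: ∅.
  x = 1: f ≡ 0 at y ∈ {6}; g ≡ 0 at y ∈ {6}; common: {6}.
  x = 2: f ≡ 0 at y ∈ {2, 3}; g ≡ 0 at y ∈ {5}; common: ∅.
  x = 3: f ≡ 0 at y ∈ {2, 3}; g ≡ 0 at y ∈ {4}; common: ∅.
  x = 4: f ≡ 0 at y ∈ {6}; g ≡ 0 at y ∈ {3}; common: ∅.
  x = 5: f ≡ 0 at y ∈ ∅; g ≡ 0 at y ∈ {2}; common: ∅.
  x = 6: f ≡ 0 at y ∈ {1, 4}; g ≡ 0 at y ∈ {1}; common: {1}.
Collecting: common zeros = {(1, 6), (6, 1)}, so the count is 2.
Comparison with the Bézout bound: 2 ≤ 2 = deg(f)·deg(g), as expected for curves with no common component (the bound is attained).


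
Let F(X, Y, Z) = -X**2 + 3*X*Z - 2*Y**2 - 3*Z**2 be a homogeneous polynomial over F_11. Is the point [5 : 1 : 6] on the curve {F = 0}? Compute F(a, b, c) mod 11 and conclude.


F(5,1,6) ≡ 10 (mod 11); P is NOT on the curve.

Evaluate F(5, 1, 6) term-by-term (mod 11).
  -X**2 ↦ -1·25·1·1 = -25
  3*X*Z ↦ 3·5·1·6 = 90
  -2*Y**2 ↦ -2·1·1·1 = -2
  -3*Z**2 ↦ -3·1·1·36 = -108
Sum: F(5, 1, 6) = (-25) + (90) + (-2) + (-108) = -45.
Reducing mod 11: -45 ≡ 10 (mod 11).
Since F(a, b, c) ≡ 10 ≠ 0 (mod 11), P does NOT lie on the curve.


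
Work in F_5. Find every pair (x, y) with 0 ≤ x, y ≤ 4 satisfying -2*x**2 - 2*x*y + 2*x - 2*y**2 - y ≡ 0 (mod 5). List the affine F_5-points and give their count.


Affine F_5-points: {(0, 0), (0, 2), (1, 0), (1, 1), (4, 1), (4, 2)}; count = 6.

For each of the 25 pairs (x, y) ∈ F_5², evaluate f(x, y) mod 5. Record the zeros.
  x = 0: [0↦0, 1↦2, 2↦0, 3↦4, 4↦4]  zeros at y ∈ {0, 2}
  x = 1: [0↦0, 1↦0, 2↦1, 3↦3, 4↦1]  zeros at y ∈ {0, 1}
  x = 2: [0↦1, 1↦4, 2↦3, 3↦3, 4↦4]  zeros at y ∈ ∅
  x = 3: [0↦3, 1↦4, 2↦1, 3↦4, 4↦3]  zeros at y ∈ ∅
  x = 4: [0↦1, 1↦0, 2↦0, 3↦1, 4↦3]  zeros at y ∈ {1, 2}
Collecting zeros: affine points = {(0, 0), (0, 2), (1, 0), (1, 1), (4, 1), (4, 2)}.
Total count |C(F_5)_aff| = 6.


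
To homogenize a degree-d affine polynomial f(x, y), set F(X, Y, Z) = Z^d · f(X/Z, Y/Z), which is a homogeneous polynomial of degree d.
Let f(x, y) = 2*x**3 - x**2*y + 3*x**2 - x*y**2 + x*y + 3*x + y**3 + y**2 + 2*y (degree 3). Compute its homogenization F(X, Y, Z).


F(X, Y, Z) = 2*X**3 - X**2*Y + 3*X**2*Z - X*Y**2 + X*Y*Z + 3*X*Z**2 + Y**3 + Y**2*Z + 2*Y*Z**2

deg(f) = 3.
Substitute x = X/Z, y = Y/Z into f, then multiply by Z^3.
  monomial 2·x^3·y^0 ↦ 2·X^3·Y^0·Z^0.
  monomial -1·x^2·y^1 ↦ -1·X^2·Y^1·Z^0.
  monomial 3·x^2·y^0 ↦ 3·X^2·Y^0·Z^1.
  monomial -1·x^1·y^2 ↦ -1·X^1·Y^2·Z^0.
  monomial 1·x^1·y^1 ↦ 1·X^1·Y^1·Z^1.
  monomial 3·x^1·y^0 ↦ 3·X^1·Y^0·Z^2.
  monomial 1·x^0·y^3 ↦ 1·X^0·Y^3·Z^0.
  monomial 1·x^0·y^2 ↦ 1·X^0·Y^2·Z^1.
  monomial 2·x^0·y^1 ↦ 2·X^0·Y^1·Z^2.
Collecting: F(X, Y, Z) = 2*X**3 - X**2*Y + 3*X**2*Z - X*Y**2 + X*Y*Z + 3*X*Z**2 + Y**3 + Y**2*Z + 2*Y*Z**2.


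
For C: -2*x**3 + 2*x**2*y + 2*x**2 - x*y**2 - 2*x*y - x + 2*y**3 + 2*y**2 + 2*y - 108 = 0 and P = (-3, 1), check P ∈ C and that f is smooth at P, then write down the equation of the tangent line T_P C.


Tangent line at P: -82*x + 42*y - 288 = 0.

Step 1: f(-3, 1) = 0, so P lies on C.
Step 2: partial derivatives
  f_x(x, y) = -6*x**2 + 4*x*y + 4*x - y**2 - 2*y - 1, f_y(x, y) = 2*x**2 - 2*x*y - 2*x + 6*y**2 + 4*y + 2.
  f_x(P) = -82, f_y(P) = 42 (gradient nonzero, so P is smooth).
Step 3: tangent line at P: -82·(x − -3) + 42·(y − 1) = 0.
Expanding: -82*x + 42*y - 288 = 0.


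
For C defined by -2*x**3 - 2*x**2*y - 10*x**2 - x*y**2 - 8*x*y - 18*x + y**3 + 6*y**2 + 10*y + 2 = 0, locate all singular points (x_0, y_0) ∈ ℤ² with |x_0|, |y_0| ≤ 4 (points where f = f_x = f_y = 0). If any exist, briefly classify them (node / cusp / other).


Singular points: {(-1, -2)}; classification: cusp.

Compute partial derivatives:
  f_x = -6*x**2 - 4*x*y - 20*x - y**2 - 8*y - 18.
  f_y = -2*x**2 - 2*x*y - 8*x + 3*y**2 + 12*y + 10.
Scan x_0 ∈ {−4, ..., 4}. For each x_0, f_y(x_0, y) is a polynomial in y; find its integer roots y ∈ {−4, ..., 4}, then test f_x and f at those candidates.
  x = -4: f_y(-4, y) = 3*y**2 + 20*y + 10; no integer root y with |y| ≤ 4.
  x = -3: f_y(-3, y) = 3*y**2 + 18*y + 16; no integer root y with |y| ≤ 4.
  x = -2: f_y(-2, y) = 3*y**2 + 16*y + 18; no integer root y with |y| ≤ 4.
  x = -1: f_y(-1, y) = 3*y**2 + 14*y + 16; vanishes at y ∈ {-2}. (-1, -2): f_x = 0, f = 0 — SINGULAR.
  x = 0: f_y(0, y) = 3*y**2 + 12*y + 10; no integer root y with |y| ≤ 4.
  x = 1: f_y(1, y) = 3*y**2 + 10*y; vanishes at y ∈ {0}. (1, 0): f_x = -44 ≠ 0.
  x = 2: f_y(2, y) = 3*y**2 + 8*y - 14; no integer root y with |y| ≤ 4.
  x = 3: f_y(3, y) = 3*y**2 + 6*y - 32; no integer root y with |y| ≤ 4.
  x = 4: f_y(4, y) = 3*y**2 + 4*y - 54; no integer root y with |y| ≤ 4.
Only singular point on the grid: (-1, -2).
Classify: substitute x = -1 + u, y = -2 + v and expand: f = -2*u**3 - 2*u**2*v - u*v**2 + v**3 + v**2.
No constant or linear terms (consistent with a singular point). Quadratic part: v**2. Cubic part: -2*u**3 - 2*u**2*v - u*v**2 + v**3.
The quadratic part v**2 is a perfect square, so there is a single (double) tangent line v = 0, i.e. y = -2. Restricting the cubic part to that line (v = 0) leaves -2*u**3 ≠ 0, so f is not divisible by v and the branch is v² ≈ 2*u**3 to lowest order — this is a cusp.
Classification: cusp.


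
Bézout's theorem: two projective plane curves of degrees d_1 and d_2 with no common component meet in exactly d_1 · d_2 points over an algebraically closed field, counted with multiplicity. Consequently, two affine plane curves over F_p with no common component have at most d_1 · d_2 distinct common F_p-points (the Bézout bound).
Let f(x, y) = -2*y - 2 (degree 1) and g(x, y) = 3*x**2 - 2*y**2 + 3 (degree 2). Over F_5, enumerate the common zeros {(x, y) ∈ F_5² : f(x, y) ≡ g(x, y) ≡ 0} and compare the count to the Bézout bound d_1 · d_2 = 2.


Common zeros: ∅; count = 0; Bézout bound = 2.

deg(f) = 1, deg(g) = 2, so Bézout bound = 2.
Scan x ∈ F_5. For each x, list the y ∈ F_5 with f(x, y) ≡ 0 and those with g(x, y) ≡ 0 (mod 5); the common zeros in that column are the intersection.
  x = 0: f ≡ 0 at y ∈ {4}; g ≡ 0 at y ∈ {2, 3}; common: ∅.
  x = 1: f ≡ 0 at y ∈ {4}; g ≡ 0 at y ∈ ∅; common: ∅.
  x = 2: f ≡ 0 at y ∈ {4}; g ≡ 0 at y ∈ {0}; common: ∅.
  x = 3: f ≡ 0 at y ∈ {4}; g ≡ 0 at y ∈ {0}; common: ∅.
  x = 4: f ≡ 0 at y ∈ {4}; g ≡ 0 at y ∈ ∅; common: ∅.
Collecting: common zeros = ∅, so the count is 0.
Comparison with the Bézout bound: 0 ≤ 2 = deg(f)·deg(g), as expected for curves with no common component (the affine F_5-count falls short of the bound because intersections may lie at infinity, over extension fields, or carry multiplicity).


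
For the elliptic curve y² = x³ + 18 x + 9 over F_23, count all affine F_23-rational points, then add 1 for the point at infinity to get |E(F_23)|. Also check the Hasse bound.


Affine points = {(0, 3), (0, 20), (7, 8), (7, 15), (9, 7), (9, 16), (10, 4), (10, 19), (13, 5), (13, 18), (16, 0), (18, 1), (18, 22), (22, 6), (22, 17)}; affine count = 15; |E(F_23)| = 16.

Discriminant check: Δ ∝ 4a³ + 27b² = 4·18³ + 27·9² = 4·5832 + 27·81 ≡ 8 (mod 23). Nonzero ⇒ E is nonsingular.
For each x ∈ F_23, compute rhs = x³ + 18·x + 9 mod 23, then count y ∈ F_23 with y² ≡ rhs.
  x = 0: rhs = 9, matching y values: 3, 20 (2 points).
  x = 1: rhs = 5, matching y values: none (0 points).
  x = 2: rhs = 7, matching y values: none (0 points).
  x = 3: rhs = 21, matching y values: none (0 points).
  x = 4: rhs = 7, matching y values: none (0 points).
  x = 5: rhs = 17, matching y values: none (0 points).
  x = 6: rhs = 11, matching y values: none (0 points).
  x = 7: rhs = 18, matching y values: 8, 15 (2 points).
  x = 8: rhs = 21, matching y values: none (0 points).
  x = 9: rhs = 3, matching y values: 7, 16 (2 points).
  x = 10: rhs = 16, matching y values: 4, 19 (2 points).
  x = 11: rhs = 20, matching y values: none (0 points).
  x = 12: rhs = 21, matching y values: none (0 points).
  x = 13: rhs = 2, matching y values: 5, 18 (2 points).
  x = 14: rhs = 15, matching y values: none (0 points).
  x = 15: rhs = 20, matching y values: none (0 points).
  x = 16: rhs = 0, matching y values: 0 (1 points).
  x = 17: rhs = 7, matching y values: none (0 points).
  x = 18: rhs = 1, matching y values: 1, 22 (2 points).
  x = 19: rhs = 11, matching y values: none (0 points).
  x = 20: rhs = 20, matching y values: none (0 points).
  x = 21: rhs = 11, matching y values: none (0 points).
  x = 22: rhs = 13, matching y values: 6, 17 (2 points).
Total affine count: 15.
Full point count |E(F_23)| = 15 + 1 = 16.
Hasse bound: |16 − (23+1)| = |-8| = 8 ≤ 2√23 ≈ 9.5917 ✓.


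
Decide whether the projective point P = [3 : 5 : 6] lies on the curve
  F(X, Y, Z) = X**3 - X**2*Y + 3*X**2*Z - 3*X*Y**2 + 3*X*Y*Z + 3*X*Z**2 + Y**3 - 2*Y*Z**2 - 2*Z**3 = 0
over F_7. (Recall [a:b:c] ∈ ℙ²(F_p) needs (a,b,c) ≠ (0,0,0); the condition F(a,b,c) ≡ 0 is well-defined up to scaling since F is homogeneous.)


F(3,5,6) ≡ 0 (mod 7); P is on the curve.

Evaluate F(3, 5, 6) term-by-term (mod 7).
  X**3 ↦ 1·27·1·1 = 27
  -X**2*Y ↦ -1·9·5·1 = -45
  3*X**2*Z ↦ 3·9·1·6 = 162
  -3*X*Y**2 ↦ -3·3·25·1 = -225
  3*X*Y*Z ↦ 3·3·5·6 = 270
  3*X*Z**2 ↦ 3·3·1·36 = 324
  Y**3 ↦ 1·1·125·1 = 125
  -2*Y*Z**2 ↦ -2·1·5·36 = -360
  -2*Z**3 ↦ -2·1·1·216 = -432
Sum: F(3, 5, 6) = (27) + (-45) + (162) + (-225) + (270) + (324) + (125) + (-360) + (-432) = -154.
Reducing mod 7: -154 ≡ 0 (mod 7).
Since F(a, b, c) ≡ 0 (mod 7), P lies on the curve.


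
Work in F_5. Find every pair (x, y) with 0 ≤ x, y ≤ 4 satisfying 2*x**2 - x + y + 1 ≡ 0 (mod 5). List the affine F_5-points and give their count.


Affine F_5-points: {(0, 4), (1, 3), (2, 3), (3, 4), (4, 1)}; count = 5.

For each of the 25 pairs (x, y) ∈ F_5², evaluate f(x, y) mod 5. Record the zeros.
  x = 0: [0↦1, 1↦2, 2↦3, 3↦4, 4↦0]  zeros at y ∈ {4}
  x = 1: [0↦2, 1↦3, 2↦4, 3↦0, 4↦1]  zeros at y ∈ {3}
  x = 2: [0↦2, 1↦3, 2↦4, 3↦0, 4↦1]  zeros at y ∈ {3}
  x = 3: [0↦1, 1↦2, 2↦3, 3↦4, 4↦0]  zeros at y ∈ {4}
  x = 4: [0↦4, 1↦0, 2↦1, 3↦2, 4↦3]  zeros at y ∈ {1}
Collecting zeros: affine points = {(0, 4), (1, 3), (2, 3), (3, 4), (4, 1)}.
Total count |C(F_5)_aff| = 5.


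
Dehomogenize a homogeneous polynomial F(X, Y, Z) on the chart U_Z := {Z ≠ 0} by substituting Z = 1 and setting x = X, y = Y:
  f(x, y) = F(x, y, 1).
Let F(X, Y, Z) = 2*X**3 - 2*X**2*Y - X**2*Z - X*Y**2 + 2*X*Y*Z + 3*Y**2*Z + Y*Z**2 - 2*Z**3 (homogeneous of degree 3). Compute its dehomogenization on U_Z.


f(x, y) = 2*x**3 - 2*x**2*y - x**2 - x*y**2 + 2*x*y + 3*y**2 + y - 2

On U_Z we set Z = 1. Each monomial c·X^i·Y^j·Z^k in F becomes c·x^i·y^j·1^k = c·x^i·y^j.
Substituting Z = 1: F(X, Y, 1) = 2*x**3 - 2*x**2*y - x**2 - x*y**2 + 2*x*y + 3*y**2 + y - 2.
Note: deg(f) ≤ deg(F) = 3; strict inequality happens when F is divisible by Z (lost terms).


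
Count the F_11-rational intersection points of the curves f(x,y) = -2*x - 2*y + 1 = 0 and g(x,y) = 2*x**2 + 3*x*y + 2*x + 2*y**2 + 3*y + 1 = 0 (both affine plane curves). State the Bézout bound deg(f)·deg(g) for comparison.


Common zeros: {(8, 9), (10, 7)}; count = 2; Bézout bound = 2.

deg(f) = 1, deg(g) = 2, so Bézout bound = 2.
Scan x ∈ F_11. For each x, list the y ∈ F_11 with f(x, y) ≡ 0 and those with g(x, y) ≡ 0 (mod 11); the common zeros in that column are the intersection.
  x = 0: f ≡ 0 at y ∈ {6}; g ≡ 0 at y ∈ {5, 10}; common: ∅.
  x = 1: f ≡ 0 at y ∈ {5}; g ≡ 0 at y ∈ ∅; common: ∅.
  x = 2: f ≡ 0 at y ∈ {4}; g ≡ 0 at y ∈ ∅; common: ∅.
  x = 3: f ≡ 0 at y ∈ {3}; g ≡ 0 at y ∈ ∅; common: ∅.
  x = 4: f ≡ 0 at y ∈ {2}; g ≡ 0 at y ∈ ∅; common: ∅.
  x = 5: f ≡ 0 at y ∈ {1}; g ≡ 0 at y ∈ {4, 9}; common: ∅.
  x = 6: f ≡ 0 at y ∈ {0}; g ≡ 0 at y ∈ {7, 10}; common: ∅.
  x = 7: f ≡ 0 at y ∈ {10}; g ≡ 0 at y ∈ ∅; common: ∅.
  x = 8: f ≡ 0 at y ∈ {9}; g ≡ 0 at y ∈ {5, 9}; common: {9}.
  x = 9: f ≡ 0 at y ∈ {8}; g ≡ 0 at y ∈ ∅; common: ∅.
  x = 10: f ≡ 0 at y ∈ {7}; g ≡ 0 at y ∈ {4, 7}; common: {7}.
Collecting: common zeros = {(8, 9), (10, 7)}, so the count is 2.
Comparison with the Bézout bound: 2 ≤ 2 = deg(f)·deg(g), as expected for curves with no common component (the bound is attained).


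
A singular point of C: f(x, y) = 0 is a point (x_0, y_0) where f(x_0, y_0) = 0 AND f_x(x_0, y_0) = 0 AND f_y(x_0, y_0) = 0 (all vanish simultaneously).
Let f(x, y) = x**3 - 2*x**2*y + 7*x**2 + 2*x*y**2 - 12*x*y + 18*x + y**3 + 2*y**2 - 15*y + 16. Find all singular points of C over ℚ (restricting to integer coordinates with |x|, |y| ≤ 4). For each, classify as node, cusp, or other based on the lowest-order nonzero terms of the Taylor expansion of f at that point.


Singular points: {(-2, 1)}; classification: node.

Compute partial derivatives:
  f_x = 3*x**2 - 4*x*y + 14*x + 2*y**2 - 12*y + 18.
  f_y = -2*x**2 + 4*x*y - 12*x + 3*y**2 + 4*y - 15.
Scan x_0 ∈ {−4, ..., 4}. For each x_0, f_y(x_0, y) is a polynomial in y; find its integer roots y ∈ {−4, ..., 4}, then test f_x and f at those candidates.
  x = -4: f_y(-4, y) = 3*y**2 - 12*y + 1; no integer root y with |y| ≤ 4.
  x = -3: f_y(-3, y) = 3*y**2 - 8*y + 3; no integer root y with |y| ≤ 4.
  x = -2: f_y(-2, y) = 3*y**2 - 4*y + 1; vanishes at y ∈ {1}. (-2, 1): f_x = 0, f = 0 — SINGULAR.
  x = -1: f_y(-1, y) = 3*y**2 - 5; no integer root y with |y| ≤ 4.
  x = 0: f_y(0, y) = 3*y**2 + 4*y - 15; vanishes at y ∈ {-3}. (0, -3): f_x = 72 ≠ 0.
  x = 1: f_y(1, y) = 3*y**2 + 8*y - 29; no integer root y with |y| ≤ 4.
  x = 2: f_y(2, y) = 3*y**2 + 12*y - 47; no integer root y with |y| ≤ 4.
  x = 3: f_y(3, y) = 3*y**2 + 16*y - 69; no integer root y with |y| ≤ 4.
  x = 4: f_y(4, y) = 3*y**2 + 20*y - 95; no integer root y with |y| ≤ 4.
Only singular point on the grid: (-2, 1).
Classify: substitute x = -2 + u, y = 1 + v and expand: f = u**3 - 2*u**2*v - u**2 + 2*u*v**2 + v**3 + v**2.
No constant or linear terms (consistent with a singular point). Quadratic part: -u**2 + v**2. Cubic part: u**3 - 2*u**2*v + 2*u*v**2 + v**3.
The quadratic part v**2 - u**2 = (v − u)(v + u) splits into two distinct linear factors, so there are two distinct tangent lines y − 1 = ±(x − -2) — this is a node (ordinary double point).
Classification: node.


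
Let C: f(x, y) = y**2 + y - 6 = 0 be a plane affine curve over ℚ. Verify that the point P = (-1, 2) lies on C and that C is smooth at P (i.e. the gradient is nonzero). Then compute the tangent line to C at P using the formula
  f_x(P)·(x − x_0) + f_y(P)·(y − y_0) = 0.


Tangent line at P: 5*y - 10 = 0.

Step 1: f(-1, 2) = 0, so P lies on C.
Step 2: partial derivatives
  f_x(x, y) = 0, f_y(x, y) = 2*y + 1.
  f_x(P) = 0, f_y(P) = 5 (gradient nonzero, so P is smooth).
Step 3: tangent line at P: 0·(x − -1) + 5·(y − 2) = 0.
Expanding: 5*y - 10 = 0.


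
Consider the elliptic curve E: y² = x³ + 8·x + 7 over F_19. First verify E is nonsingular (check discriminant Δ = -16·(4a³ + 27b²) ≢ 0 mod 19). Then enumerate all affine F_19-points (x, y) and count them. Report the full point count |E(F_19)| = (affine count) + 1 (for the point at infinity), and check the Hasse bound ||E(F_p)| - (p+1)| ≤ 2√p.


Affine points = {(0, 8), (0, 11), (1, 4), (1, 15), (3, 1), (3, 18), (5, 1), (5, 18), (6, 9), (6, 10), (7, 8), (7, 11), (10, 2), (10, 17), (11, 1), (11, 18), (12, 8), (12, 11), (13, 3), (13, 16), (15, 5), (15, 14), (18, 6), (18, 13)}; affine count = 24; |E(F_19)| = 25.

Discriminant check: Δ ∝ 4a³ + 27b² = 4·8³ + 27·7² = 4·512 + 27·49 ≡ 8 (mod 19). Nonzero ⇒ E is nonsingular.
For each x ∈ F_19, compute rhs = x³ + 8·x + 7 mod 19, then count y ∈ F_19 with y² ≡ rhs.
  x = 0: rhs = 7, matching y values: 8, 11 (2 points).
  x = 1: rhs = 16, matching y values: 4, 15 (2 points).
  x = 2: rhs = 12, matching y values: none (0 points).
  x = 3: rhs = 1, matching y values: 1, 18 (2 points).
  x = 4: rhs = 8, matching y values: none (0 points).
  x = 5: rhs = 1, matching y values: 1, 18 (2 points).
  x = 6: rhs = 5, matching y values: 9, 10 (2 points).
  x = 7: rhs = 7, matching y values: 8, 11 (2 points).
  x = 8: rhs = 13, matching y values: none (0 points).
  x = 9: rhs = 10, matching y values: none (0 points).
  x = 10: rhs = 4, matching y values: 2, 17 (2 points).
  x = 11: rhs = 1, matching y values: 1, 18 (2 points).
  x = 12: rhs = 7, matching y values: 8, 11 (2 points).
  x = 13: rhs = 9, matching y values: 3, 16 (2 points).
  x = 14: rhs = 13, matching y values: none (0 points).
  x = 15: rhs = 6, matching y values: 5, 14 (2 points).
  x = 16: rhs = 13, matching y values: none (0 points).
  x = 17: rhs = 2, matching y values: none (0 points).
  x = 18: rhs = 17, matching y values: 6, 13 (2 points).
Total affine count: 24.
Full point count |E(F_19)| = 24 + 1 = 25.
Hasse bound: |25 − (19+1)| = |5| = 5 ≤ 2√19 ≈ 8.7178 ✓.


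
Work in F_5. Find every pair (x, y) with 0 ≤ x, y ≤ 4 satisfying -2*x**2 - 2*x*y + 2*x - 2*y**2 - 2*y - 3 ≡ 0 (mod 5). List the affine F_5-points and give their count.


Affine F_5-points: {(0, 2), (2, 1), (3, 0), (3, 1), (4, 2), (4, 3)}; count = 6.

For each of the 25 pairs (x, y) ∈ F_5², evaluate f(x, y) mod 5. Record the zeros.
  x = 0: [0↦2, 1↦3, 2↦0, 3↦3, 4↦2]  zeros at y ∈ {2}
  x = 1: [0↦2, 1↦1, 2↦1, 3↦2, 4↦4]  zeros at y ∈ ∅
  x = 2: [0↦3, 1↦0, 2↦3, 3↦2, 4↦2]  zeros at y ∈ {1}
  x = 3: [0↦0, 1↦0, 2↦1, 3↦3, 4↦1]  zeros at y ∈ {0, 1}
  x = 4: [0↦3, 1↦1, 2↦0, 3↦0, 4↦1]  zeros at y ∈ {2, 3}
Collecting zeros: affine points = {(0, 2), (2, 1), (3, 0), (3, 1), (4, 2), (4, 3)}.
Total count |C(F_5)_aff| = 6.


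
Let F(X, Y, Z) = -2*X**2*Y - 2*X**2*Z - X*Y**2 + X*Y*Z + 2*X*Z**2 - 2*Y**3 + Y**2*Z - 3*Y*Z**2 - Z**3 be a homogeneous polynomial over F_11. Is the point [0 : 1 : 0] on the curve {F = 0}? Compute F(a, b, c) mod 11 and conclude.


F(0,1,0) ≡ 9 (mod 11); P is NOT on the curve.

Evaluate F(0, 1, 0) term-by-term (mod 11).
  -2*X**2*Y ↦ -2·0·1·1 = 0
  -2*X**2*Z ↦ -2·0·1·0 = 0
  -X*Y**2 ↦ -1·0·1·1 = 0
  X*Y*Z ↦ 1·0·1·0 = 0
  2*X*Z**2 ↦ 2·0·1·0 = 0
  -2*Y**3 ↦ -2·1·1·1 = -2
  Y**2*Z ↦ 1·1·1·0 = 0
  -3*Y*Z**2 ↦ -3·1·1·0 = 0
  -Z**3 ↦ -1·1·1·0 = 0
Sum: F(0, 1, 0) = (0) + (0) + (0) + (0) + (0) + (-2) + (0) + (0) + (0) = -2.
Reducing mod 11: -2 ≡ 9 (mod 11).
Since F(a, b, c) ≡ 9 ≠ 0 (mod 11), P does NOT lie on the curve.


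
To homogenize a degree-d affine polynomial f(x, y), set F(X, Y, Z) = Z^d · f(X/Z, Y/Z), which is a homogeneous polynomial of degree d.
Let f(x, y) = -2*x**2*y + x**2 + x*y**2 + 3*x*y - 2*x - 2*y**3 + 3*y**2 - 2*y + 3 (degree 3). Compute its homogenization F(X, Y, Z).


F(X, Y, Z) = -2*X**2*Y + X**2*Z + X*Y**2 + 3*X*Y*Z - 2*X*Z**2 - 2*Y**3 + 3*Y**2*Z - 2*Y*Z**2 + 3*Z**3

deg(f) = 3.
Substitute x = X/Z, y = Y/Z into f, then multiply by Z^3.
  monomial -2·x^2·y^1 ↦ -2·X^2·Y^1·Z^0.
  monomial 1·x^2·y^0 ↦ 1·X^2·Y^0·Z^1.
  monomial 1·x^1·y^2 ↦ 1·X^1·Y^2·Z^0.
  monomial 3·x^1·y^1 ↦ 3·X^1·Y^1·Z^1.
  monomial -2·x^1·y^0 ↦ -2·X^1·Y^0·Z^2.
  monomial -2·x^0·y^3 ↦ -2·X^0·Y^3·Z^0.
  monomial 3·x^0·y^2 ↦ 3·X^0·Y^2·Z^1.
  monomial -2·x^0·y^1 ↦ -2·X^0·Y^1·Z^2.
  monomial 3·x^0·y^0 ↦ 3·X^0·Y^0·Z^3.
Collecting: F(X, Y, Z) = -2*X**2*Y + X**2*Z + X*Y**2 + 3*X*Y*Z - 2*X*Z**2 - 2*Y**3 + 3*Y**2*Z - 2*Y*Z**2 + 3*Z**3.


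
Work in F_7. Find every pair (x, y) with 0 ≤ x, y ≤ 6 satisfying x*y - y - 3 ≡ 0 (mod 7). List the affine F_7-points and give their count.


Affine F_7-points: {(0, 4), (2, 3), (3, 5), (4, 1), (5, 6), (6, 2)}; count = 6.

For each of the 49 pairs (x, y) ∈ F_7², evaluate f(x, y) mod 7. Record the zeros.
  x = 0: [0↦4, 1↦3, 2↦2, 3↦1, 4↦0, 5↦6, 6↦5]  zeros at y ∈ {4}
  x = 1: [0↦4, 1↦4, 2↦4, 3↦4, 4↦4, 5↦4, 6↦4]  zeros at y ∈ ∅
  x = 2: [0↦4, 1↦5, 2↦6, 3↦0, 4↦1, 5↦2, 6↦3]  zeros at y ∈ {3}
  x = 3: [0↦4, 1↦6, 2↦1, 3↦3, 4↦5, 5↦0, 6↦2]  zeros at y ∈ {5}
  x = 4: [0↦4, 1↦0, 2↦3, 3↦6, 4↦2, 5↦5, 6↦1]  zeros at y ∈ {1}
  x = 5: [0↦4, 1↦1, 2↦5, 3↦2, 4↦6, 5↦3, 6↦0]  zeros at y ∈ {6}
  x = 6: [0↦4, 1↦2, 2↦0, 3↦5, 4↦3, 5↦1, 6↦6]  zeros at y ∈ {2}
Collecting zeros: affine points = {(0, 4), (2, 3), (3, 5), (4, 1), (5, 6), (6, 2)}.
Total count |C(F_7)_aff| = 6.


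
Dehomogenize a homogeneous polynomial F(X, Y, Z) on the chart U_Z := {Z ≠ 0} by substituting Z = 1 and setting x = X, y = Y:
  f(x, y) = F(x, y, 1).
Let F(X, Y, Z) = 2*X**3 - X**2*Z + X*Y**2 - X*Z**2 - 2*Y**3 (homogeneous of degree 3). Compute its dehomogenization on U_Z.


f(x, y) = 2*x**3 - x**2 + x*y**2 - x - 2*y**3

On U_Z we set Z = 1. Each monomial c·X^i·Y^j·Z^k in F becomes c·x^i·y^j·1^k = c·x^i·y^j.
Substituting Z = 1: F(X, Y, 1) = 2*x**3 - x**2 + x*y**2 - x - 2*y**3.
Note: deg(f) ≤ deg(F) = 3; strict inequality happens when F is divisible by Z (lost terms).


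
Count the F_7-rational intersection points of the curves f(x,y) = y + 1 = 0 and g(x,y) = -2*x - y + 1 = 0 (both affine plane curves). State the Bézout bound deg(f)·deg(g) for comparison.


Common zeros: {(1, 6)}; count = 1; Bézout bound = 1.

deg(f) = 1, deg(g) = 1, so Bézout bound = 1.
Scan x ∈ F_7. For each x, list the y ∈ F_7 with f(x, y) ≡ 0 and those with g(x, y) ≡ 0 (mod 7); the common zeros in that column are the intersection.
  x = 0: f ≡ 0 at y ∈ {6}; g ≡ 0 at y ∈ {1}; common: ∅.
  x = 1: f ≡ 0 at y ∈ {6}; g ≡ 0 at y ∈ {6}; common: {6}.
  x = 2: f ≡ 0 at y ∈ {6}; g ≡ 0 at y ∈ {4}; common: ∅.
  x = 3: f ≡ 0 at y ∈ {6}; g ≡ 0 at y ∈ {2}; common: ∅.
  x = 4: f ≡ 0 at y ∈ {6}; g ≡ 0 at y ∈ {0}; common: ∅.
  x = 5: f ≡ 0 at y ∈ {6}; g ≡ 0 at y ∈ {5}; common: ∅.
  x = 6: f ≡ 0 at y ∈ {6}; g ≡ 0 at y ∈ {3}; common: ∅.
Collecting: common zeros = {(1, 6)}, so the count is 1.
Comparison with the Bézout bound: 1 ≤ 1 = deg(f)·deg(g), as expected for curves with no common component (the bound is attained).


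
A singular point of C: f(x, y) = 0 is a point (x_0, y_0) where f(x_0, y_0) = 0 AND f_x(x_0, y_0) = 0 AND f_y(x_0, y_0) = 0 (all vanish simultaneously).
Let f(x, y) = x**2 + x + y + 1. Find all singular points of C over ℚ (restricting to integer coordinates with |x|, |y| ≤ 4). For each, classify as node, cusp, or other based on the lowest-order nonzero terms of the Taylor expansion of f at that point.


No singular points in the scanned grid; C is smooth there.

Compute partial derivatives:
  f_x = 2*x + 1.
  f_y = 1.
f_y = 1 is a nonzero constant, so f_y never vanishes: no point (x, y) can satisfy f = f_x = f_y = 0. In particular no (x, y) ∈ {−4, ..., 4}² is singular; the curve is smooth.


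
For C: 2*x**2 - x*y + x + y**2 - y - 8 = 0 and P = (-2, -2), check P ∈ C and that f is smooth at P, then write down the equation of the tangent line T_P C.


Tangent line at P: -5*x - 3*y - 16 = 0.

Step 1: f(-2, -2) = 0, so P lies on C.
Step 2: partial derivatives
  f_x(x, y) = 4*x - y + 1, f_y(x, y) = -x + 2*y - 1.
  f_x(P) = -5, f_y(P) = -3 (gradient nonzero, so P is smooth).
Step 3: tangent line at P: -5·(x − -2) + -3·(y − -2) = 0.
Expanding: -5*x - 3*y - 16 = 0.


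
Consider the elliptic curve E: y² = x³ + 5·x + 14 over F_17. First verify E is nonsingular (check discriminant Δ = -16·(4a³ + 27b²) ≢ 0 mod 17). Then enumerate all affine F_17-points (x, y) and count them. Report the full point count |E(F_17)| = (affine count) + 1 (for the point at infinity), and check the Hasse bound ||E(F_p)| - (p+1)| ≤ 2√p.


Affine points = {(2, 7), (2, 10), (4, 8), (4, 9), (7, 1), (7, 16), (12, 0), (13, 7), (13, 10), (15, 8), (15, 9), (16, 5), (16, 12)}; affine count = 13; |E(F_17)| = 14.

Discriminant check: Δ ∝ 4a³ + 27b² = 4·5³ + 27·14² = 4·125 + 27·196 ≡ 12 (mod 17). Nonzero ⇒ E is nonsingular.
For each x ∈ F_17, compute rhs = x³ + 5·x + 14 mod 17, then count y ∈ F_17 with y² ≡ rhs.
  x = 0: rhs = 14, matching y values: none (0 points).
  x = 1: rhs = 3, matching y values: none (0 points).
  x = 2: rhs = 15, matching y values: 7, 10 (2 points).
  x = 3: rhs = 5, matching y values: none (0 points).
  x = 4: rhs = 13, matching y values: 8, 9 (2 points).
  x = 5: rhs = 11, matching y values: none (0 points).
  x = 6: rhs = 5, matching y values: none (0 points).
  x = 7: rhs = 1, matching y values: 1, 16 (2 points).
  x = 8: rhs = 5, matching y values: none (0 points).
  x = 9: rhs = 6, matching y values: none (0 points).
  x = 10: rhs = 10, matching y values: none (0 points).
  x = 11: rhs = 6, matching y values: none (0 points).
  x = 12: rhs = 0, matching y values: 0 (1 points).
  x = 13: rhs = 15, matching y values: 7, 10 (2 points).
  x = 14: rhs = 6, matching y values: none (0 points).
  x = 15: rhs = 13, matching y values: 8, 9 (2 points).
  x = 16: rhs = 8, matching y values: 5, 12 (2 points).
Total affine count: 13.
Full point count |E(F_17)| = 13 + 1 = 14.
Hasse bound: |14 − (17+1)| = |-4| = 4 ≤ 2√17 ≈ 8.2462 ✓.


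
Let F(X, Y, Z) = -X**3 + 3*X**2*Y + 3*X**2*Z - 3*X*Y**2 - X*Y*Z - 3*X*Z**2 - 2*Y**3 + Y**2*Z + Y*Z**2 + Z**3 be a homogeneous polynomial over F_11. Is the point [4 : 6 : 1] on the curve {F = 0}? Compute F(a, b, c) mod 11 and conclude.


F(4,6,1) ≡ 9 (mod 11); P is NOT on the curve.

Evaluate F(4, 6, 1) term-by-term (mod 11).
  -X**3 ↦ -1·64·1·1 = -64
  3*X**2*Y ↦ 3·16·6·1 = 288
  3*X**2*Z ↦ 3·16·1·1 = 48
  -3*X*Y**2 ↦ -3·4·36·1 = -432
  -X*Y*Z ↦ -1·4·6·1 = -24
  -3*X*Z**2 ↦ -3·4·1·1 = -12
  -2*Y**3 ↦ -2·1·216·1 = -432
  Y**2*Z ↦ 1·1·36·1 = 36
  Y*Z**2 ↦ 1·1·6·1 = 6
  Z**3 ↦ 1·1·1·1 = 1
Sum: F(4, 6, 1) = (-64) + (288) + (48) + (-432) + (-24) + (-12) + (-432) + (36) + (6) + (1) = -585.
Reducing mod 11: -585 ≡ 9 (mod 11).
Since F(a, b, c) ≡ 9 ≠ 0 (mod 11), P does NOT lie on the curve.
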